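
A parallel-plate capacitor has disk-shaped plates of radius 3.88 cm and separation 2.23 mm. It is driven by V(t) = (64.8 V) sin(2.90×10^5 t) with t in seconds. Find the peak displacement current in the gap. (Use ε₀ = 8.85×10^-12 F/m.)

3.53×10^-4 A

(dE/dt)_max = V₀ω/d = 8.427×10^9 V/(m·s); ω = 2.90×10^5 rad/s.
I_d,max = ε₀ A (dE/dt)_max = (8.85×10^-12)(4.729×10^-3)(8.427×10^9) = 3.53×10^-4 A.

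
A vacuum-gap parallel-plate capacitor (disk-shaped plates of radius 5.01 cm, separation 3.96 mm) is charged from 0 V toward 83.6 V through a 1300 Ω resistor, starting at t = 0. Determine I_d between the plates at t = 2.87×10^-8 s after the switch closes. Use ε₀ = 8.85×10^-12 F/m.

0.0184 A

With C = ε₀A/d = (8.85×10^-12)(7.885×10^-3)/(3.96×10^-3) = 1.762×10^-11 F, the time constant is τ = RC = 2.291×10^-8 s, so t/τ = 1.253 and e^(−t/τ) = 0.2856.
I_d = I_cond = (V₀/R) e^(−t/τ) = (0.06431)(0.2856) = 0.0184 A.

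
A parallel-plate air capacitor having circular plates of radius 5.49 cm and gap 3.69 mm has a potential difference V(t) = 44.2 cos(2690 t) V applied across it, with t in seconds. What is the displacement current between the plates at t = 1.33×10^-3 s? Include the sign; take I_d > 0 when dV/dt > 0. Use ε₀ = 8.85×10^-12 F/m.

C = ε₀A/d = (8.85×10^-12)(9.469×10^-3)/(3.69×10^-3) = 2.271×10^-11 F. dV/dt = V₀ω·−sin(ωt); at ωt = 3.5777 rad this factor is 0.4224.
I_d = C dV/dt = (2.271×10^-11)(44.2)(2690)(0.4224) = 1.14×10^-6 A.

1.14×10^-6 A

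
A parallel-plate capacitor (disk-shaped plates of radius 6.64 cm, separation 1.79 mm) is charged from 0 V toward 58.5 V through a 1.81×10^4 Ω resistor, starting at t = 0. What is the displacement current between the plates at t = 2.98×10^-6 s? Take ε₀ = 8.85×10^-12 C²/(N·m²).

2.92×10^-4 A

C = ε₀A/d = (8.85×10^-12)(0.01385)/(1.79×10^-3) = 6.848×10^-11 F, so τ = RC = 1.239×10^-6 s.
The conduction current is I(t) = (V₀/R) e^(−t/τ), and the displacement current between the plates equals it.
t/τ = 2.405; I_d = (58.5/1.81×10^4) · e^(−2.405) = (3.232×10^-3)(0.09027) = 2.92×10^-4 A.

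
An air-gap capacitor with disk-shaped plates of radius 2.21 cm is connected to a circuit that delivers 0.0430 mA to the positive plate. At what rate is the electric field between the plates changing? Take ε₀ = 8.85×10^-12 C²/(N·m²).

3.17×10^9 V/(m·s)

The displacement current between the plates equals the conduction current, I_d = 0.0430 mA.
Inverting I_d = ε₀ A dE/dt gives dE/dt = 4.30×10^-5 / (8.85×10^-12 · 1.534×10^-3) = 3.17×10^9 V/(m·s).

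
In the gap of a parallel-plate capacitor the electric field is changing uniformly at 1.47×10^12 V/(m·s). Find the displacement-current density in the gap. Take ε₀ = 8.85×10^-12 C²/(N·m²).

J_d = ε₀ ∂E/∂t, so J_d = 13.0 A/m².

13.0 A/m²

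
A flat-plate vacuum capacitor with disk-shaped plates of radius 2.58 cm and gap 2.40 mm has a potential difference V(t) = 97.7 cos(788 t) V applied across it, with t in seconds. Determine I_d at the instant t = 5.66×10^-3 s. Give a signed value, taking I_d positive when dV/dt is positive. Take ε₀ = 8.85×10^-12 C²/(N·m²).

5.75×10^-7 A

dE/dt = (V₀ω/d)·−sin(ωt) with ωt = 4.46008 rad: (97.7)(788)(0.9683)/(2.40×10^-3) = 3.106×10^7 V/(m·s).
I_d = ε₀ A dE/dt = (8.85×10^-12)(2.091×10^-3)(3.106×10^7) = 5.75×10^-7 A.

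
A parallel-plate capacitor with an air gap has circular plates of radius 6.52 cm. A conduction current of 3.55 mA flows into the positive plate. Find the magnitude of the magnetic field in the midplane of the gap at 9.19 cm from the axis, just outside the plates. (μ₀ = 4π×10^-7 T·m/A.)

Between the plates the displacement current equals the wire current: I_d = 3.55 mA = 3.55×10^-3 A.
With r > R the enclosed displacement current is the full I_d; B = μ₀ I_d / (2πr) = 7.73×10^-9 T.

7.73×10^-9 T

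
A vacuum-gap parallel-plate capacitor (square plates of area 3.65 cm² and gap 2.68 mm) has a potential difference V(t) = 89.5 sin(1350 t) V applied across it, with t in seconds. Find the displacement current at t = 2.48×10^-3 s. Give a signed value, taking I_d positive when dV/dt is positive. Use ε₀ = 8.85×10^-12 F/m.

dE/dt = (V₀ω/d)·cos(ωt) with ωt = 3.348 rad: (89.5)(1350)(-0.9788)/(2.68×10^-3) = -4.413×10^7 V/(m·s).
I_d = ε₀ A dE/dt = (8.85×10^-12)(3.65×10^-4)(-4.413×10^7) = -1.43×10^-7 A.

-1.43×10^-7 A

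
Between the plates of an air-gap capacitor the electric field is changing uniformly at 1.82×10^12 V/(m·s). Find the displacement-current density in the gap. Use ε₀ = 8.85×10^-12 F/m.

16.1 A/m²

The displacement-current density is ε₀ ∂E/∂t = (8.85×10^-12)(1.82×10^12) = 16.1 A/m².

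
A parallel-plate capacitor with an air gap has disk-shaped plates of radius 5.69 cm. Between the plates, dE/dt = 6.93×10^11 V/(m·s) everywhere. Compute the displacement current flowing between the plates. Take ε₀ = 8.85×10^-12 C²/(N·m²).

0.0624 A

The displacement current is ε₀ times dΦ_E/dt = ε₀ A dE/dt = (8.85×10^-12)(0.01017)(6.93×10^11) = 0.0624 A.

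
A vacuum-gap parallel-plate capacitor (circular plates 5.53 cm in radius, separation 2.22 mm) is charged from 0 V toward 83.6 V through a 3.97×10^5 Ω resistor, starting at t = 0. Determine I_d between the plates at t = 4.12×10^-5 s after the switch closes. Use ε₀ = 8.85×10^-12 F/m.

C = ε₀A/d = (8.85×10^-12)(9.607×10^-3)/(2.22×10^-3) = 3.830×10^-11 F, so τ = RC = 1.521×10^-5 s.
The conduction current is I(t) = (V₀/R) e^(−t/τ), and the displacement current between the plates equals it.
t/τ = 2.709; I_d = (83.6/3.97×10^5) · e^(−2.709) = (2.106×10^-4)(0.06660) = 1.40×10^-5 A.

1.40×10^-5 A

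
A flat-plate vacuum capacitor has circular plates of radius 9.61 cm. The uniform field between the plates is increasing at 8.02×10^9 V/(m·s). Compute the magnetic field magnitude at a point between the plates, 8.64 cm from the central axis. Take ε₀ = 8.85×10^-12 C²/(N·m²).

Through the whole plate area (πR² = 0.02901 m²), I_d = ε₀ πR² dE/dt = 2.059×10^-3 A.
For r < R the Ampère–Maxwell law gives B(2πr) = μ₀ I_d (r²/R²), so B = μ₀ I_d r/(2πR²) = (4π×10^-7)(2.059×10^-3)(0.0864)/(2π·0.0961²) = 3.85×10^-9 T.

3.85×10^-9 T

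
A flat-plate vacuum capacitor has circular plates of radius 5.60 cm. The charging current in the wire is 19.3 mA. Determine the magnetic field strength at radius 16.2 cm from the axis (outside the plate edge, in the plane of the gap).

Between the plates the displacement current equals the wire current: I_d = 19.3 mA = 0.0193 A.
Outside the plates the loop encloses all of I_d, so B·2πr = μ₀ I_d and B = 2.38×10^-8 T.

2.38×10^-8 T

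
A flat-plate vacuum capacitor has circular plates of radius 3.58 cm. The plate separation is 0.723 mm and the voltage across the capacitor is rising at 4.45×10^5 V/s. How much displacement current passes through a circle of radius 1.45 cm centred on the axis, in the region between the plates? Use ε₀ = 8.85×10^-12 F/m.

I_d = C dV/dt with C = ε₀πR²/d = 4.928×10^-11 F, so I_d = (4.928×10^-11)(4.45×10^5) = 2.193×10^-5 A.
The field is uniform, so I_d,enc = I_d (r/R)² = (2.193×10^-5)(1.45/3.58)² = 3.60×10^-6 A.

3.60×10^-6 A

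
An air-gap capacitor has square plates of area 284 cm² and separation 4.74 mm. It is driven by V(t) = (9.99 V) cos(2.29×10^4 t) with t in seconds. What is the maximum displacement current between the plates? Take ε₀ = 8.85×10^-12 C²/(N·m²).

C = ε₀A/d = (8.85×10^-12)(0.0284)/(4.74×10^-3) = 5.303×10^-11 F; ω = 2.29×10^4 rad/s.
I_d = C dV/dt, so |I_d|_max = C V₀ ω = (5.303×10^-11)(9.99)(2.29×10^4) = 1.21×10^-5 A.

1.21×10^-5 A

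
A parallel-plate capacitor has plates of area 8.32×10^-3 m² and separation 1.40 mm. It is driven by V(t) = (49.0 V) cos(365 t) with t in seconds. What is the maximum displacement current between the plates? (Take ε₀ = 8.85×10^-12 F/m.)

9.41×10^-7 A

The displacement current equals the conduction current C dV/dt, which peaks at C V₀ ω.
With C = ε₀A/d = (8.85×10^-12)(8.32×10^-3)/(1.40×10^-3) = 5.259×10^-11 F and ω = 365 rad/s, I_d,max = (5.259×10^-11)(49.0)(365) = 9.41×10^-7 A.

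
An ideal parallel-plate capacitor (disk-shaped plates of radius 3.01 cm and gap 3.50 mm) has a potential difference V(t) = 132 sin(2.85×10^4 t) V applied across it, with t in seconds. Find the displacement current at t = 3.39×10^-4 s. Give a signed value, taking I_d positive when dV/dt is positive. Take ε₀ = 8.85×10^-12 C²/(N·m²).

dV/dt = (132)(2.85×10^4)·cos(9.6615) = -3.657×10^6 V/s.
I_d = C dV/dt with C = ε₀A/d = (8.85×10^-12)(2.846×10^-3)/(3.50×10^-3) = 7.196×10^-12 F, so I_d = (7.196×10^-12)(-3.657×10^6) = -2.63×10^-5 A.

-2.63×10^-5 A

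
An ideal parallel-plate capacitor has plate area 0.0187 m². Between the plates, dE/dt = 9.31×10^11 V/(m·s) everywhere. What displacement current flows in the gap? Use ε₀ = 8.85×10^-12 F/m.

0.154 A

I_d = ε₀ A (dE/dt) = (8.85×10^-12)(0.0187 m²)(9.31×10^11) = 0.154 A.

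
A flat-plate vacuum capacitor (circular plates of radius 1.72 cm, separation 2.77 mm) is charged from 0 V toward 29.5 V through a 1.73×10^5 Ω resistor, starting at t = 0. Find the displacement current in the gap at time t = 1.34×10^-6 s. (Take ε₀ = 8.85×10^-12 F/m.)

1.26×10^-5 A

With C = ε₀A/d = (8.85×10^-12)(9.294×10^-4)/(2.77×10^-3) = 2.969×10^-12 F, the time constant is τ = RC = 5.136×10^-7 s, so t/τ = 2.609 and e^(−t/τ) = 0.07361.
I_d = I_cond = (V₀/R) e^(−t/τ) = (1.705×10^-4)(0.07361) = 1.26×10^-5 A.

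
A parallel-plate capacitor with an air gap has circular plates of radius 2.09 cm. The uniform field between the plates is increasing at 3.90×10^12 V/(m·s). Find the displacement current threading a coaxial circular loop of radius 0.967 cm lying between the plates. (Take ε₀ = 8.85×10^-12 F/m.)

Total displacement current: I_d = ε₀(πR²)(dE/dt) = (8.85×10^-12)(1.372×10^-3)(3.90×10^12) = 0.04735 A.
The field is uniform, so I_d,enc = I_d (r/R)² = (0.04735)(0.967/2.09)² = 0.0101 A.

0.0101 A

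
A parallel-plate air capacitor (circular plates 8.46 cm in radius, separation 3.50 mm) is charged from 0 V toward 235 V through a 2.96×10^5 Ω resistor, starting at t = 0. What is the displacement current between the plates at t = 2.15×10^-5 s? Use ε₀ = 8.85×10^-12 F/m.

C = ε₀A/d = (8.85×10^-12)(0.02248)/(3.50×10^-3) = 5.684×10^-11 F, so τ = RC = 1.682×10^-5 s.
The conduction current is I(t) = (V₀/R) e^(−t/τ), and the displacement current between the plates equals it.
t/τ = 1.278; I_d = (235/2.96×10^5) · e^(−1.278) = (7.939×10^-4)(0.2786) = 2.21×10^-4 A.

2.21×10^-4 A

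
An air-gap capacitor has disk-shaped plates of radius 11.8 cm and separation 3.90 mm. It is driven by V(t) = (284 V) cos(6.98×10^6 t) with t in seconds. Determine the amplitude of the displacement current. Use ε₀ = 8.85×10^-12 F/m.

0.197 A

(dE/dt)_max = V₀ω/d = 5.083×10^11 V/(m·s); ω = 6.98×10^6 rad/s.
I_d,max = ε₀ A (dE/dt)_max = (8.85×10^-12)(0.04374)(5.083×10^11) = 0.197 A.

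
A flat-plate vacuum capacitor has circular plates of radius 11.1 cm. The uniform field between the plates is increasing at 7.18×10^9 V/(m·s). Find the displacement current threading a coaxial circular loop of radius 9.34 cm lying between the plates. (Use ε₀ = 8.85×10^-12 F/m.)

1.74×10^-3 A

I_d = ε₀ dΦ_E/dt = ε₀ πR² (dE/dt) = (8.85×10^-12)(0.03871)(7.18×10^9) = 2.460×10^-3 A through the full plate area.
Since J_d is uniform, the enclosed fraction is (r/R)² = 0.7080, giving I_d,enc = 1.74×10^-3 A.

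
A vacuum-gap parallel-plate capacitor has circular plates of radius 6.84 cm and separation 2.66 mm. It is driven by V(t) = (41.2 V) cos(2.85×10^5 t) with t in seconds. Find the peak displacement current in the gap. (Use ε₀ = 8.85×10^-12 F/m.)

The displacement current equals the conduction current C dV/dt, which peaks at C V₀ ω.
With C = ε₀A/d = (8.85×10^-12)(0.01470)/(2.66×10^-3) = 4.891×10^-11 F and ω = 2.85×10^5 rad/s, I_d,max = (4.891×10^-11)(41.2)(2.85×10^5) = 5.74×10^-4 A.

5.74×10^-4 A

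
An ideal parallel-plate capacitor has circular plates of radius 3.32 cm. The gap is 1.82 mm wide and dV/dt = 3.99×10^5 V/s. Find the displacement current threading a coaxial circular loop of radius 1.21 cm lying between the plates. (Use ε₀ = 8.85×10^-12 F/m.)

dE/dt = (dV/dt)/d = 2.192×10^8 V/(m·s); I_d = ε₀(πR²)(dE/dt) = (8.85×10^-12)(3.463×10^-3)(2.192×10^8) = 6.718×10^-6 A.
Through an area πr² the displacement current is I_d·(πr²/πR²) = I_d (r/R)² = 8.92×10^-7 A.

8.92×10^-7 A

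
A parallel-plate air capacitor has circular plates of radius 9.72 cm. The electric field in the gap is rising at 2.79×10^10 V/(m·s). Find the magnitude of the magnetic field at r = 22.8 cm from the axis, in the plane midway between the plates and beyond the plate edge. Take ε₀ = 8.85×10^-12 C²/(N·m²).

I_d = ε₀ dΦ_E/dt = ε₀ πR² (dE/dt) = (8.85×10^-12)(0.02968)(2.79×10^10) = 7.328×10^-3 A through the full plate area.
For r ≥ R the full I_d is enclosed: B = μ₀ I_d/(2πr) = (4π×10^-7)(7.328×10^-3)/(2π·0.228) = 6.43×10^-9 T.

6.43×10^-9 T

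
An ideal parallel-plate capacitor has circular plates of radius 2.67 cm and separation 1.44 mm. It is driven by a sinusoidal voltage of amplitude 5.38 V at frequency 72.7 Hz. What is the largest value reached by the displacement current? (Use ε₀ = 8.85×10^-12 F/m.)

3.38×10^-8 A

(dE/dt)_max = V₀ω/d = 1.707×10^6 V/(m·s); ω = 2πf = 456.8 rad/s.
I_d,max = ε₀ A (dE/dt)_max = (8.85×10^-12)(2.240×10^-3)(1.707×10^6) = 3.38×10^-8 A.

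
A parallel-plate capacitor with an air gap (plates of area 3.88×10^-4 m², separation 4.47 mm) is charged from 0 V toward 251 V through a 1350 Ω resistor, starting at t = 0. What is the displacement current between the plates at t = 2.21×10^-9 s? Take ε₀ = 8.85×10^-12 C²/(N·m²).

0.0221 A

C = ε₀A/d = (8.85×10^-12)(3.88×10^-4)/(4.47×10^-3) = 7.682×10^-13 F, so τ = RC = 1.037×10^-9 s.
The conduction current is I(t) = (V₀/R) e^(−t/τ), and the displacement current between the plates equals it.
t/τ = 2.131; I_d = (251/1350) · e^(−2.131) = (0.1859)(0.1187) = 0.0221 A.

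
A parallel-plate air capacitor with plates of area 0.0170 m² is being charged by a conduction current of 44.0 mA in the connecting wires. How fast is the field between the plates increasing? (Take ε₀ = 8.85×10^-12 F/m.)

By continuity, I_d in the gap equals the 44.0 mA flowing in the wire.
Since I_d = ε₀ A dE/dt, dE/dt = I_d/(ε₀A) = (0.0440)/((8.85×10^-12)(0.0170)) = 2.92×10^11 V/(m·s).

2.92×10^11 V/(m·s)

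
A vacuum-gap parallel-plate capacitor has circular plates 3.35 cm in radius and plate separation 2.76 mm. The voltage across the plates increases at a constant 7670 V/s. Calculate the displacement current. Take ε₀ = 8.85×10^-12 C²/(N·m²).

8.67×10^-8 A

The displacement current equals the charging current C dV/dt. With C = ε₀A/d = (8.85×10^-12)(3.526×10^-3)/(2.76×10^-3) = 1.131×10^-11 F, I_d = (1.131×10^-11)(7670) = 8.67×10^-8 A.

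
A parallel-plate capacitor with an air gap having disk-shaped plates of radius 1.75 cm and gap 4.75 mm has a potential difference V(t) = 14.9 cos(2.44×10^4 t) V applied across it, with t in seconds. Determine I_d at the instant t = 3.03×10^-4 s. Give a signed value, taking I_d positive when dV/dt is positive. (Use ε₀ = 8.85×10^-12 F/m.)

-5.84×10^-7 A

dE/dt = (V₀ω/d)·−sin(ωt) with ωt = 7.3932 rad: (14.9)(2.44×10^4)(-0.8957)/(4.75×10^-3) = -6.856×10^7 V/(m·s).
I_d = ε₀ A dE/dt = (8.85×10^-12)(9.621×10^-4)(-6.856×10^7) = -5.84×10^-7 A.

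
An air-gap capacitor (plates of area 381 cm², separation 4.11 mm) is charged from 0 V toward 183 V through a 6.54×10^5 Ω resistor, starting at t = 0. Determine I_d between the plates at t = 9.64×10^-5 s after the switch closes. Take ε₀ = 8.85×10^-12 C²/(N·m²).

With C = ε₀A/d = (8.85×10^-12)(0.0381)/(4.11×10^-3) = 8.204×10^-11 F, the time constant is τ = RC = 5.365×10^-5 s, so t/τ = 1.797 and e^(−t/τ) = 0.1658.
I_d = I_cond = (V₀/R) e^(−t/τ) = (2.798×10^-4)(0.1658) = 4.64×10^-5 A.

4.64×10^-5 A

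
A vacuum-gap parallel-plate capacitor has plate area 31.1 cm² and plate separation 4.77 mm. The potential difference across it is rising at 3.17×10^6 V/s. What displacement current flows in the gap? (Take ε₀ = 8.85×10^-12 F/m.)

The displacement current equals the charging current C dV/dt. With C = ε₀A/d = (8.85×10^-12)(3.11×10^-3)/(4.77×10^-3) = 5.770×10^-12 F, I_d = (5.770×10^-12)(3.17×10^6) = 1.83×10^-5 A.

1.83×10^-5 A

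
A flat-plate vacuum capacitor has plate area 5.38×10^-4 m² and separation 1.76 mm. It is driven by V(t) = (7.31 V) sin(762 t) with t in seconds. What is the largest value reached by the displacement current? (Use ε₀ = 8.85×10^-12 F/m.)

1.51×10^-8 A

C = ε₀A/d = (8.85×10^-12)(5.38×10^-4)/(1.76×10^-3) = 2.705×10^-12 F; ω = 762 rad/s.
I_d = C dV/dt, so |I_d|_max = C V₀ ω = (2.705×10^-12)(7.31)(762) = 1.51×10^-8 A.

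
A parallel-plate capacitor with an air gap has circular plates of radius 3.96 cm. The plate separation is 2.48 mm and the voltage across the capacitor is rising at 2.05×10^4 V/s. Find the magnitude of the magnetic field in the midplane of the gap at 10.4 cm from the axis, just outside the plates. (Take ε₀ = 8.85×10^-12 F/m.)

6.93×10^-13 T

With E = V/d, dE/dt = 8.266×10^6 V/(m·s) and πR² = 4.927×10^-3 m², giving I_d = ε₀ πR² dE/dt = 3.604×10^-7 A.
Outside the plates the loop encloses all of I_d, so B·2πr = μ₀ I_d and B = 6.93×10^-13 T.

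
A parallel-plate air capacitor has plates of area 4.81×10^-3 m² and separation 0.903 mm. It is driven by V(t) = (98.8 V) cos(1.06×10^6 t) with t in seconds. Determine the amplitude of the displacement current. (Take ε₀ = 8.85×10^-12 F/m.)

The displacement current equals the conduction current C dV/dt, which peaks at C V₀ ω.
With C = ε₀A/d = (8.85×10^-12)(4.81×10^-3)/(9.03×10^-4) = 4.714×10^-11 F and ω = 1.06×10^6 rad/s, I_d,max = (4.714×10^-11)(98.8)(1.06×10^6) = 4.94×10^-3 A.

4.94×10^-3 A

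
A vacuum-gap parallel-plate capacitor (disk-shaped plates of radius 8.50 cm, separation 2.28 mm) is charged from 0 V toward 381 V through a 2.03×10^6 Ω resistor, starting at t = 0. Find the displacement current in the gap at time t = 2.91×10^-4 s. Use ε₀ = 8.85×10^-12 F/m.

With C = ε₀A/d = (8.85×10^-12)(0.02270)/(2.28×10^-3) = 8.811×10^-11 F, the time constant is τ = RC = 1.789×10^-4 s, so t/τ = 1.627 and e^(−t/τ) = 0.1965.
I_d = I_cond = (V₀/R) e^(−t/τ) = (1.877×10^-4)(0.1965) = 3.69×10^-5 A.

3.69×10^-5 A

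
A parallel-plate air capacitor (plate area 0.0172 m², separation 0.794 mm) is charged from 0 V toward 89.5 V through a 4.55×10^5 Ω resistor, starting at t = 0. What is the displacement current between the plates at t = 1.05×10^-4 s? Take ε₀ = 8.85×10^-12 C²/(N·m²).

C = ε₀A/d = (8.85×10^-12)(0.0172)/(7.94×10^-4) = 1.917×10^-10 F and τ = RC = 8.722×10^-5 s. I_d in the gap equals the RC charging current.
I_d(t) = (V₀/R) e^(−t/τ) = 1.967×10^-4 · e^(−1.204) = 5.90×10^-5 A.

5.90×10^-5 A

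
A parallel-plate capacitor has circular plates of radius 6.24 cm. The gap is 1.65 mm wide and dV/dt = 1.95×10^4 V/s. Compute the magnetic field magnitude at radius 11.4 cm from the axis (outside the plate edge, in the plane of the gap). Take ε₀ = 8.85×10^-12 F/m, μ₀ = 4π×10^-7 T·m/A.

I_d = C dV/dt with C = ε₀πR²/d = 6.560×10^-11 F, so I_d = (6.560×10^-11)(1.95×10^4) = 1.279×10^-6 A.
With r > R the enclosed displacement current is the full I_d; B = μ₀ I_d / (2πr) = 2.24×10^-12 T.

2.24×10^-12 T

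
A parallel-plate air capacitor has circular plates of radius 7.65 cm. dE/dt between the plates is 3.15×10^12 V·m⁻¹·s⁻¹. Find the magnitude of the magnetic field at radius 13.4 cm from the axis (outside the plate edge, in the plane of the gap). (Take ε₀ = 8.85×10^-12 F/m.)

Through the whole plate area (πR² = 0.01839 m²), I_d = ε₀ πR² dE/dt = 0.5127 A.
With r > R the enclosed displacement current is the full I_d; B = μ₀ I_d / (2πr) = 7.65×10^-7 T.

7.65×10^-7 T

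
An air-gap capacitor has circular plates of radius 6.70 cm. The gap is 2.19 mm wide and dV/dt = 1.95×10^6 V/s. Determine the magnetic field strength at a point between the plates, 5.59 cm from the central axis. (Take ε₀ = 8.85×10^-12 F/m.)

I_d = C dV/dt with C = ε₀πR²/d = 5.698×10^-11 F, so I_d = (5.698×10^-11)(1.95×10^6) = 1.111×10^-4 A.
∮B·dl = μ₀ I_d,enc with I_d,enc = I_d r²/R² = 7.734×10^-5 A; so B = μ₀ I_d,enc/(2πr) = 2.77×10^-10 T.

2.77×10^-10 T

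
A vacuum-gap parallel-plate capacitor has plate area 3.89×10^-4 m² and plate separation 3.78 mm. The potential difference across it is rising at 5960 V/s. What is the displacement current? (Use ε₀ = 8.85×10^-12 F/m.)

The field between the plates is E = V/d, so dE/dt = (5960)/(3.78×10^-3 m) = 1.577×10^6 V/(m·s).
I_d = ε₀ A (dE/dt) = (8.85×10^-12)(3.89×10^-4)(1.577×10^6) = 5.43×10^-9 A.

5.43×10^-9 A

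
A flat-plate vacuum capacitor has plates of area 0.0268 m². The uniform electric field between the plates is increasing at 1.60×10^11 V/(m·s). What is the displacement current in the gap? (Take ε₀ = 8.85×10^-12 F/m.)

0.0379 A

With a uniform field, Φ_E = EA, so I_d = ε₀ A dE/dt = 0.0379 A.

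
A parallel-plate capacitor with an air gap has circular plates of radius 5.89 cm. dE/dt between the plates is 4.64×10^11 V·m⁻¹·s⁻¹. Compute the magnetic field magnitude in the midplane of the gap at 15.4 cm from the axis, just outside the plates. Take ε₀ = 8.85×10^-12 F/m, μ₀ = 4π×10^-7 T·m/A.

I_d = ε₀ dΦ_E/dt = ε₀ πR² (dE/dt) = (8.85×10^-12)(0.01090)(4.64×10^11) = 0.04476 A through the full plate area.
Outside the plates the loop encloses all of I_d, so B·2πr = μ₀ I_d and B = 5.81×10^-8 T.

5.81×10^-8 T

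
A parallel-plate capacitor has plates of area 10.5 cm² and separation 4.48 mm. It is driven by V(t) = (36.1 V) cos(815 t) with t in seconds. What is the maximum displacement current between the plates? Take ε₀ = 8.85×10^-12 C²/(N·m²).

C = ε₀A/d = (8.85×10^-12)(1.05×10^-3)/(4.48×10^-3) = 2.074×10^-12 F; ω = 815 rad/s.
I_d = C dV/dt, so |I_d|_max = C V₀ ω = (2.074×10^-12)(36.1)(815) = 6.10×10^-8 A.

6.10×10^-8 A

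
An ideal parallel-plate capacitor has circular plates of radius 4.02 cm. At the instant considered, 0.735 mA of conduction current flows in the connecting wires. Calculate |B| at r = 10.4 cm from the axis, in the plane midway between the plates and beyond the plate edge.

1.41×10^-9 T

By continuity the displacement current in the gap matches the conduction current: I_d = 7.35×10^-4 A.
With r > R the enclosed displacement current is the full I_d; B = μ₀ I_d / (2πr) = 1.41×10^-9 T.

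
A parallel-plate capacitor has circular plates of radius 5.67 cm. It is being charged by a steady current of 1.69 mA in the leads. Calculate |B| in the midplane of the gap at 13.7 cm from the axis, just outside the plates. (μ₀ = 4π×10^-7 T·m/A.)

2.47×10^-9 T

By continuity the displacement current in the gap matches the conduction current: I_d = 1.69×10^-3 A.
With r > R the enclosed displacement current is the full I_d; B = μ₀ I_d / (2πr) = 2.47×10^-9 T.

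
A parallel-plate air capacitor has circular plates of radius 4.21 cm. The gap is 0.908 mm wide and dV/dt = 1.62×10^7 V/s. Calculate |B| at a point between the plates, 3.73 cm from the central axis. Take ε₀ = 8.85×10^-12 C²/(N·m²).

dE/dt = (dV/dt)/d = 1.784×10^10 V/(m·s); I_d = ε₀(πR²)(dE/dt) = (8.85×10^-12)(5.568×10^-3)(1.784×10^10) = 8.791×10^-4 A.
For r < R the Ampère–Maxwell law gives B(2πr) = μ₀ I_d (r²/R²), so B = μ₀ I_d r/(2πR²) = (4π×10^-7)(8.791×10^-4)(0.0373)/(2π·0.0421²) = 3.70×10^-9 T.

3.70×10^-9 T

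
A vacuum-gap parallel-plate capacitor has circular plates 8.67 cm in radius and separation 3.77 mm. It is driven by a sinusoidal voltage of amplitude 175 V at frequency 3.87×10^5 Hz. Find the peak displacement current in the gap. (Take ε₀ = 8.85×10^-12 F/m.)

0.0236 A

The displacement current equals the conduction current C dV/dt, which peaks at C V₀ ω.
With C = ε₀A/d = (8.85×10^-12)(0.02362)/(3.77×10^-3) = 5.545×10^-11 F and ω = 2πf = 2.432×10^6 rad/s, I_d,max = (5.545×10^-11)(175)(2.432×10^6) = 0.0236 A.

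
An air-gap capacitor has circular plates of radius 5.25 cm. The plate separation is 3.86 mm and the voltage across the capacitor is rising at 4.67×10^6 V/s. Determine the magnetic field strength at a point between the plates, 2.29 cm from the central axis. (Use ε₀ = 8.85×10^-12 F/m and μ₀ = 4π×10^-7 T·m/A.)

With E = V/d, dE/dt = 1.210×10^9 V/(m·s) and πR² = 8.659×10^-3 m², giving I_d = ε₀ πR² dE/dt = 9.272×10^-5 A.
An Ampèrian loop of radius r encloses a fraction (r/R)² of I_d. Then B·2πr = μ₀ I_d (r/R)², giving B = μ₀ I_d r/(2πR²) = 1.54×10^-10 T.

1.54×10^-10 T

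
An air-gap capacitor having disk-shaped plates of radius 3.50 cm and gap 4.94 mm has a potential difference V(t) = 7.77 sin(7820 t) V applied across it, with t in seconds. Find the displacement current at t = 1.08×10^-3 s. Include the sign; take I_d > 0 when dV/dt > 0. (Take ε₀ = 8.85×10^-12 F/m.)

C = ε₀A/d = (8.85×10^-12)(3.848×10^-3)/(4.94×10^-3) = 6.894×10^-12 F. dV/dt = V₀ω·cos(ωt); at ωt = 8.4456 rad this factor is -0.5577.
I_d = C dV/dt = (6.894×10^-12)(7.77)(7820)(-0.5577) = -2.34×10^-7 A.

-2.34×10^-7 A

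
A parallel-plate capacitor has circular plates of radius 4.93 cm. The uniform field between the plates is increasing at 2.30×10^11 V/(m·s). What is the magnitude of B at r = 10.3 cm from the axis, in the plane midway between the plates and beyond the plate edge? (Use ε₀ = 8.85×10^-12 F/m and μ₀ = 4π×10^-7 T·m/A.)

I_d = ε₀ dΦ_E/dt = ε₀ πR² (dE/dt) = (8.85×10^-12)(7.636×10^-3)(2.30×10^11) = 0.01554 A through the full plate area.
Outside the plates the loop encloses all of I_d, so B·2πr = μ₀ I_d and B = 3.02×10^-8 T.

3.02×10^-8 T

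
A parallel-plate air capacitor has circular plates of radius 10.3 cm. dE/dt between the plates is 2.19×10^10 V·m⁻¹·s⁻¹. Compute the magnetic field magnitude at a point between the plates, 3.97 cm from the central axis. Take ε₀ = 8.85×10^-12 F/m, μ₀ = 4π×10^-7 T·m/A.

Total displacement current: I_d = ε₀(πR²)(dE/dt) = (8.85×10^-12)(0.03333)(2.19×10^10) = 6.460×10^-3 A.
For r < R the Ampère–Maxwell law gives B(2πr) = μ₀ I_d (r²/R²), so B = μ₀ I_d r/(2πR²) = (4π×10^-7)(6.460×10^-3)(0.0397)/(2π·0.103²) = 4.83×10^-9 T.

4.83×10^-9 T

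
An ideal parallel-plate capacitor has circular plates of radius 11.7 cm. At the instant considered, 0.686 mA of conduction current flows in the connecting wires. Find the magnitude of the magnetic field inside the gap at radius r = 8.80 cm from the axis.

8.82×10^-10 T

No conduction current crosses the gap, so I_d there equals the 6.86×10^-4 A in the leads.
An Ampèrian loop of radius r encloses a fraction (r/R)² of I_d. Then B·2πr = μ₀ I_d (r/R)², giving B = μ₀ I_d r/(2πR²) = 8.82×10^-10 T.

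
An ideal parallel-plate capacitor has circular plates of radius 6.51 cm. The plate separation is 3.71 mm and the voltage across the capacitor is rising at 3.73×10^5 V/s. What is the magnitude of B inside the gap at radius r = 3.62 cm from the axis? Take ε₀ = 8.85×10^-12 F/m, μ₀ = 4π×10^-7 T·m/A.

2.02×10^-11 T

dE/dt = (dV/dt)/d = 1.005×10^8 V/(m·s); I_d = ε₀(πR²)(dE/dt) = (8.85×10^-12)(0.01331)(1.005×10^8) = 1.184×10^-5 A.
An Ampèrian loop of radius r encloses a fraction (r/R)² of I_d. Then B·2πr = μ₀ I_d (r/R)², giving B = μ₀ I_d r/(2πR²) = 2.02×10^-11 T.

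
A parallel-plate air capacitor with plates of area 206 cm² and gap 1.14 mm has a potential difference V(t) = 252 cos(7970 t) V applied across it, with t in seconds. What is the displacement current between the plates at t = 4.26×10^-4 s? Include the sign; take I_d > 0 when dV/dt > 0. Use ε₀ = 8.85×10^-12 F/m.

C = ε₀A/d = (8.85×10^-12)(0.0206)/(1.14×10^-3) = 1.599×10^-10 F. dV/dt = V₀ω·−sin(ωt); at ωt = 3.39522 rad this factor is 0.2509.
I_d = C dV/dt = (1.599×10^-10)(252)(7970)(0.2509) = 8.06×10^-5 A.

8.06×10^-5 A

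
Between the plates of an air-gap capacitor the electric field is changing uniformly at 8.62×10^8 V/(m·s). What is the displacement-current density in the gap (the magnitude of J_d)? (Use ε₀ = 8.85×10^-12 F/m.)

J_d = ε₀ ∂E/∂t, so J_d = 7.63×10^-3 A/m².

7.63×10^-3 A/m²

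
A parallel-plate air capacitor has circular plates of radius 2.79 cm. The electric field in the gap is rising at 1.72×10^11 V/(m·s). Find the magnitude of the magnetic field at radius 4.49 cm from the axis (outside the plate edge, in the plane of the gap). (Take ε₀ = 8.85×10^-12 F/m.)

1.66×10^-8 T

Through the whole plate area (πR² = 2.445×10^-3 m²), I_d = ε₀ πR² dE/dt = 3.722×10^-3 A.
With r > R the enclosed displacement current is the full I_d; B = μ₀ I_d / (2πr) = 1.66×10^-8 T.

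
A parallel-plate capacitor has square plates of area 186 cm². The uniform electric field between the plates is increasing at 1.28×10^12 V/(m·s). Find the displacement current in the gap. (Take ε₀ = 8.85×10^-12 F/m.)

I_d = ε₀ A (dE/dt) = (8.85×10^-12)(0.0186 m²)(1.28×10^12) = 0.211 A.

0.211 A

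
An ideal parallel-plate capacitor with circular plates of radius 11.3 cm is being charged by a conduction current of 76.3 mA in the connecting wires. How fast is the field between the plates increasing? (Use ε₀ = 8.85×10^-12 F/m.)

2.15×10^11 V/(m·s)

By continuity, I_d in the gap equals the 76.3 mA flowing in the wire.
Since I_d = ε₀ A dE/dt, dE/dt = I_d/(ε₀A) = (0.0763)/((8.85×10^-12)(0.04011)) = 2.15×10^11 V/(m·s).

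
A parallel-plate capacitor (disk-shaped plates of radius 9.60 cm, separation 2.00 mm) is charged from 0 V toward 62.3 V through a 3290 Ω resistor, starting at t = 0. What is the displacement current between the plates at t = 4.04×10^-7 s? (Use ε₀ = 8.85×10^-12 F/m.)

7.26×10^-3 A

With C = ε₀A/d = (8.85×10^-12)(0.02895)/(2.00×10^-3) = 1.281×10^-10 F, the time constant is τ = RC = 4.214×10^-7 s, so t/τ = 0.9587 and e^(−t/τ) = 0.3834.
I_d = I_cond = (V₀/R) e^(−t/τ) = (0.01894)(0.3834) = 7.26×10^-3 A.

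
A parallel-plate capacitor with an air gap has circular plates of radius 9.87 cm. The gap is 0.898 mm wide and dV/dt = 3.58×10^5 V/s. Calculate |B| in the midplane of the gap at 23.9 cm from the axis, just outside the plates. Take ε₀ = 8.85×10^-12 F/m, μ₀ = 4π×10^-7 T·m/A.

dE/dt = (dV/dt)/d = 3.987×10^8 V/(m·s); I_d = ε₀(πR²)(dE/dt) = (8.85×10^-12)(0.03060)(3.987×10^8) = 1.080×10^-4 A.
Outside the plates the loop encloses all of I_d, so B·2πr = μ₀ I_d and B = 9.04×10^-11 T.

9.04×10^-11 T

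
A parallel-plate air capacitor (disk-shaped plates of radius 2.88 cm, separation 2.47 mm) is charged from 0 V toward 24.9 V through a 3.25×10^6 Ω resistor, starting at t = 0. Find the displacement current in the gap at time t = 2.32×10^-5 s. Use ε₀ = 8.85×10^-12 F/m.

C = ε₀A/d = (8.85×10^-12)(2.606×10^-3)/(2.47×10^-3) = 9.337×10^-12 F and τ = RC = 3.035×10^-5 s. I_d in the gap equals the RC charging current.
I_d(t) = (V₀/R) e^(−t/τ) = 7.662×10^-6 · e^(−0.7644) = 3.57×10^-6 A.

3.57×10^-6 A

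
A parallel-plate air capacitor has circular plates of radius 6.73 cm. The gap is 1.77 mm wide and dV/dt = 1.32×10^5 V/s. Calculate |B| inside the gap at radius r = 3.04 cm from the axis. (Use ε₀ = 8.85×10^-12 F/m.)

I_d = C dV/dt with C = ε₀πR²/d = 7.115×10^-11 F, so I_d = (7.115×10^-11)(1.32×10^5) = 9.392×10^-6 A.
∮B·dl = μ₀ I_d,enc with I_d,enc = I_d r²/R² = 1.916×10^-6 A; so B = μ₀ I_d,enc/(2πr) = 1.26×10^-11 T.

1.26×10^-11 T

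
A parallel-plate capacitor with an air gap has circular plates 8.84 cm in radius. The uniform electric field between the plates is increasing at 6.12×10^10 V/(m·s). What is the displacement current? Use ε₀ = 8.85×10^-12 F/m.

With a uniform field, Φ_E = EA, so I_d = ε₀ A dE/dt = 0.0133 A.

0.0133 A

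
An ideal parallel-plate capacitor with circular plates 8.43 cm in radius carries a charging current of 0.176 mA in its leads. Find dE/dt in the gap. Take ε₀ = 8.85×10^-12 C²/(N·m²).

By continuity, I_d in the gap equals the 0.176 mA flowing in the wire.
Then dE/dt = I_d/(ε₀A) = 8.91×10^8 V/(m·s).

8.91×10^8 V/(m·s)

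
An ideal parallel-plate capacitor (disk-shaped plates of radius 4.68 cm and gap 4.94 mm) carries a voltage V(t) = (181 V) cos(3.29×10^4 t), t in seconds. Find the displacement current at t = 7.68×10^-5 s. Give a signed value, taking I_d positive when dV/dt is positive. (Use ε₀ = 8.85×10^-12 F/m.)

dE/dt = (V₀ω/d)·−sin(ωt) with ωt = 2.52672 rad: (181)(3.29×10^4)(-0.5769)/(4.94×10^-3) = -6.954×10^8 V/(m·s).
I_d = ε₀ A dE/dt = (8.85×10^-12)(6.881×10^-3)(-6.954×10^8) = -4.23×10^-5 A.

-4.23×10^-5 A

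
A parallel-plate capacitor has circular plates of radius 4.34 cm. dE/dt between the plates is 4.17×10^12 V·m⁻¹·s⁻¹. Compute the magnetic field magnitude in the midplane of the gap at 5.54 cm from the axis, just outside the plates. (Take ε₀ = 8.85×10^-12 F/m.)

7.88×10^-7 T

Total displacement current: I_d = ε₀(πR²)(dE/dt) = (8.85×10^-12)(5.917×10^-3)(4.17×10^12) = 0.2184 A.
Outside the plates the loop encloses all of I_d, so B·2πr = μ₀ I_d and B = 7.88×10^-7 T.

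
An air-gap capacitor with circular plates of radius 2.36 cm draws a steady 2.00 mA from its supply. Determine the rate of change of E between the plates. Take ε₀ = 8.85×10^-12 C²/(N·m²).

1.29×10^11 V/(m·s)

The displacement current between the plates equals the conduction current, I_d = 2.00 mA.
Then dE/dt = I_d/(ε₀A) = 1.29×10^11 V/(m·s).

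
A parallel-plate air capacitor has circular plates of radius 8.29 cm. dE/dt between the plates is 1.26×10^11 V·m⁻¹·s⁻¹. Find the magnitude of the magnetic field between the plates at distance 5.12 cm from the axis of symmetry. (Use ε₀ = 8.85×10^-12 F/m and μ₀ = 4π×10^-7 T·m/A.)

Total displacement current: I_d = ε₀(πR²)(dE/dt) = (8.85×10^-12)(0.02159)(1.26×10^11) = 0.02408 A.
∮B·dl = μ₀ I_d,enc with I_d,enc = I_d r²/R² = 9.185×10^-3 A; so B = μ₀ I_d,enc/(2πr) = 3.59×10^-8 T.

3.59×10^-8 T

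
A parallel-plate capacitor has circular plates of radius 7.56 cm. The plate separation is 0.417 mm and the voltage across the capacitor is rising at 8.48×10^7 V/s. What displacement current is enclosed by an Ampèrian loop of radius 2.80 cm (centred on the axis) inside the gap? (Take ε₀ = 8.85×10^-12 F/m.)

I_d = C dV/dt with C = ε₀πR²/d = 3.812×10^-10 F, so I_d = (3.812×10^-10)(8.48×10^7) = 0.03233 A.
The field is uniform, so I_d,enc = I_d (r/R)² = (0.03233)(2.80/7.56)² = 4.43×10^-3 A.

4.43×10^-3 A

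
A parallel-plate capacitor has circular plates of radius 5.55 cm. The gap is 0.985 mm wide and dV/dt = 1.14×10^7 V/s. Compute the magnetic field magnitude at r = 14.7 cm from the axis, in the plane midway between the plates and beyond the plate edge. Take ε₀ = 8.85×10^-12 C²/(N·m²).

1.35×10^-9 T

dE/dt = (dV/dt)/d = 1.157×10^10 V/(m·s); I_d = ε₀(πR²)(dE/dt) = (8.85×10^-12)(9.677×10^-3)(1.157×10^10) = 9.909×10^-4 A.
For r ≥ R the full I_d is enclosed: B = μ₀ I_d/(2πr) = (4π×10^-7)(9.909×10^-4)/(2π·0.147) = 1.35×10^-9 T.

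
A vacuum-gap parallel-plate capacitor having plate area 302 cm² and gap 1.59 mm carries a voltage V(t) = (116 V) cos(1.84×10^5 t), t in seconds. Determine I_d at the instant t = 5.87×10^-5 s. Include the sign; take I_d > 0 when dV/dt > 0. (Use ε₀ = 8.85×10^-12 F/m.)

C = ε₀A/d = (8.85×10^-12)(0.0302)/(1.59×10^-3) = 1.681×10^-10 F. dV/dt = V₀ω·−sin(ωt); at ωt = 10.8008 rad this factor is 0.9811.
I_d = C dV/dt = (1.681×10^-10)(116)(1.84×10^5)(0.9811) = 3.52×10^-3 A.

3.52×10^-3 A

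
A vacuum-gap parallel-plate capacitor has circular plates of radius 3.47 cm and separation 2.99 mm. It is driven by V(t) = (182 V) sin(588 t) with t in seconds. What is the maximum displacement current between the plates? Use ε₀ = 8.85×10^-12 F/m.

1.20×10^-6 A

C = ε₀A/d = (8.85×10^-12)(3.783×10^-3)/(2.99×10^-3) = 1.120×10^-11 F; ω = 588 rad/s.
I_d = C dV/dt, so |I_d|_max = C V₀ ω = (1.120×10^-11)(182)(588) = 1.20×10^-6 A.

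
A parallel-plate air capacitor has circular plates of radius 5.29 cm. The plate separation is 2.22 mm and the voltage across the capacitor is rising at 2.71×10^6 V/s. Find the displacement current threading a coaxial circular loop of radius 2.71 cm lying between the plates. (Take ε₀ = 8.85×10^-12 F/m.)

2.49×10^-5 A

I_d = C dV/dt with C = ε₀πR²/d = 3.505×10^-11 F, so I_d = (3.505×10^-11)(2.71×10^6) = 9.499×10^-5 A.
The field is uniform, so I_d,enc = I_d (r/R)² = (9.499×10^-5)(2.71/5.29)² = 2.49×10^-5 A.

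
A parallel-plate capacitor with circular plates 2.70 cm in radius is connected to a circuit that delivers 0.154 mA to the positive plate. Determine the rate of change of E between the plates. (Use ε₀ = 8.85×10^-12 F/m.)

7.60×10^9 V/(m·s)

By continuity, I_d in the gap equals the 0.154 mA flowing in the wire.
Since I_d = ε₀ A dE/dt, dE/dt = I_d/(ε₀A) = (1.54×10^-4)/((8.85×10^-12)(2.290×10^-3)) = 7.60×10^9 V/(m·s).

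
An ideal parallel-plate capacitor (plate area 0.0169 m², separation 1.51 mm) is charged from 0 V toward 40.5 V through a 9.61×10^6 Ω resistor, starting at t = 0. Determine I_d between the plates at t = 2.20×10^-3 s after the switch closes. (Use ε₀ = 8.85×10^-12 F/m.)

4.18×10^-7 A

C = ε₀A/d = (8.85×10^-12)(0.0169)/(1.51×10^-3) = 9.905×10^-11 F and τ = RC = 9.519×10^-4 s. I_d in the gap equals the RC charging current.
I_d(t) = (V₀/R) e^(−t/τ) = 4.214×10^-6 · e^(−2.311) = 4.18×10^-7 A.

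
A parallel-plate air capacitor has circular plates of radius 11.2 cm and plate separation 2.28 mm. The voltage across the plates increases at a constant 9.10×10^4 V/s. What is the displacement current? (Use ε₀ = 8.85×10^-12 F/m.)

1.39×10^-5 A

The field between the plates is E = V/d, so dE/dt = (9.10×10^4)/(2.28×10^-3 m) = 3.991×10^7 V/(m·s).
I_d = ε₀ A (dE/dt) = (8.85×10^-12)(0.03941)(3.991×10^7) = 1.39×10^-5 A.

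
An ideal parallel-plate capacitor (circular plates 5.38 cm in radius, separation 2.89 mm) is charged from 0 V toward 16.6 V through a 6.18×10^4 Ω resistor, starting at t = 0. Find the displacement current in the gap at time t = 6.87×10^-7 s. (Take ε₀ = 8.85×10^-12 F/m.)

C = ε₀A/d = (8.85×10^-12)(9.093×10^-3)/(2.89×10^-3) = 2.785×10^-11 F, so τ = RC = 1.721×10^-6 s.
The conduction current is I(t) = (V₀/R) e^(−t/τ), and the displacement current between the plates equals it.
t/τ = 0.3992; I_d = (16.6/6.18×10^4) · e^(−0.3992) = (2.686×10^-4)(0.6709) = 1.80×10^-4 A.

1.80×10^-4 A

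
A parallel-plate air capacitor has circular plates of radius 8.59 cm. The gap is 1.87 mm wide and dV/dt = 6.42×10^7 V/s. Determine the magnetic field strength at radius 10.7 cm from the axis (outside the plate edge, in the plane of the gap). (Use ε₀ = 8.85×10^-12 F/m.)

1.32×10^-8 T

I_d = C dV/dt with C = ε₀πR²/d = 1.097×10^-10 F, so I_d = (1.097×10^-10)(6.42×10^7) = 7.043×10^-3 A.
With r > R the enclosed displacement current is the full I_d; B = μ₀ I_d / (2πr) = 1.32×10^-8 T.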